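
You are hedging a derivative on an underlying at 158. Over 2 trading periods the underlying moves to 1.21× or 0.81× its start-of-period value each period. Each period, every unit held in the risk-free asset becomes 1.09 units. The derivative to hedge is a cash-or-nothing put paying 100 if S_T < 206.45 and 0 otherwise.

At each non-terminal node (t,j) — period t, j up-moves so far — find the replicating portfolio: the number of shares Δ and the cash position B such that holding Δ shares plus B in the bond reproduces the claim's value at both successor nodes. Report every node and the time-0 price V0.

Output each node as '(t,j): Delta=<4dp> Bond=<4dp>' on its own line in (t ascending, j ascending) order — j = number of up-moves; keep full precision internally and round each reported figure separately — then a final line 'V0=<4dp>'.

(0,0): Delta=-1.0161 Bond=203.4761
(1,0): Delta=0.0000 Bond=91.7431
(1,1): Delta=-1.3077 Bond=277.5229
V0=42.9257

Since d<R<u, set p* = (R−d)/(u−d) = 0.7000; price each node as the discounted p*-expectation of its children.
At expiry t=2: V(2,0)=100.0000, V(2,1)=100.0000, V(2,2)=0.0000
(1,0): S=127.9800. Δ = (V_up−V_dn)/(S_up−S_dn) = (100.0000−100.0000)/(154.8558−103.6638) = 0.0000. V = [p*·100.0000 + (1−p*)·100.0000]/1.09 = 91.7431. B = V − Δ·S = 91.7431.
(1,1): S=191.1800. Δ = (V_up−V_dn)/(S_up−S_dn) = (0.0000−100.0000)/(231.3278−154.8558) = -1.3077. V = [p*·0.0000 + (1−p*)·100.0000]/1.09 = 27.5229. B = V − Δ·S = 277.5229.
(0,0): S=158.0000. Δ = (V_up−V_dn)/(S_up−S_dn) = (27.5229−91.7431)/(191.1800−127.9800) = -1.0161. V = [p*·27.5229 + (1−p*)·91.7431]/1.09 = 42.9257. B = V − Δ·S = 203.4761.
Check: Δ(0,0)·S0 + B(0,0) = 42.9257 = V0.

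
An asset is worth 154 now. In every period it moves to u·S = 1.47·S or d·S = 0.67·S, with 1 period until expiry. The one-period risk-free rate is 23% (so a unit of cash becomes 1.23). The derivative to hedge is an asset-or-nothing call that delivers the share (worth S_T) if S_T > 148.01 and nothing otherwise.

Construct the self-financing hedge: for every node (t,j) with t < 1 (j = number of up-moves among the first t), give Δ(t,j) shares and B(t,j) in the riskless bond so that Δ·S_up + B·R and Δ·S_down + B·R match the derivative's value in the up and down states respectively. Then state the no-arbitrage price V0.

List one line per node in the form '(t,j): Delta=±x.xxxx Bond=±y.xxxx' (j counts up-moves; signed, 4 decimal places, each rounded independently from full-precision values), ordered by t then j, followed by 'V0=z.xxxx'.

Risk-neutral probability p* = (R−d)/(u−d) = (1.23−0.67)/(1.47−0.67) = 0.7000.
Terminal payoffs: V(1,0)=0.0000, V(1,1)=226.3800
  t=0,j=0: stock 154.0000 → up 226.3800 (V=226.3800), down 103.1800 (V=0.0000). Price 128.8341; hedge Δ=1.8375, bond B=-154.1409.
Self-financing check: at every node Δ·S+B equals the discounted successor values.

(0,0): Delta=1.8375 Bond=-154.1409
V0=128.8341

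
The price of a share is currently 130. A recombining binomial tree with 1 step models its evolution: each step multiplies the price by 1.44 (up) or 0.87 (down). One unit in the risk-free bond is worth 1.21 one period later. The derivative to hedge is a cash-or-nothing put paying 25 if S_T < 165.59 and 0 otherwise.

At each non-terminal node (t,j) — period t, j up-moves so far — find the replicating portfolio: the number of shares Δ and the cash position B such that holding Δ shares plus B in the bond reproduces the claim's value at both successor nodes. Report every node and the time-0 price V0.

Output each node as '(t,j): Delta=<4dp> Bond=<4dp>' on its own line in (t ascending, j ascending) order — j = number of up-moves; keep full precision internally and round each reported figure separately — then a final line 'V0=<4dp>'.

(0,0): Delta=-0.3374 Bond=52.1966
V0=8.3370

Since d<R<u, set p* = (R−d)/(u−d) = 0.5965; price each node as the discounted p*-expectation of its children.
Terminal values V(1,·): V(1,0)=25.0000, V(1,1)=0.0000
(0,0): S=130.0000. Δ = (V_up−V_dn)/(S_up−S_dn) = (0.0000−25.0000)/(187.2000−113.1000) = -0.3374. V = [p*·0.0000 + (1−p*)·25.0000]/1.21 = 8.3370. B = V − Δ·S = 52.1966.
Root portfolio cost Δ·130+B reproduces V0=8.3370.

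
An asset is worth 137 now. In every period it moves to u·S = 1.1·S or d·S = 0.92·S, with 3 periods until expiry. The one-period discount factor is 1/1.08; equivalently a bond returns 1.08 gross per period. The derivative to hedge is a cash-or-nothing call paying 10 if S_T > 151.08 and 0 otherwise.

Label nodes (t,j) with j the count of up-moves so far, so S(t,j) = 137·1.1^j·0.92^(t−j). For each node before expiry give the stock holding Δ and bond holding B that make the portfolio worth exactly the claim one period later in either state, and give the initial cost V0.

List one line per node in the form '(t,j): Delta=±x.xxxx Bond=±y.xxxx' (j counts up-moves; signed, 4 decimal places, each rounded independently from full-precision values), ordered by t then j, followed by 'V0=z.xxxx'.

(0,0): Delta=0.0687 Bond=-1.7423
(1,0): Delta=0.3628 Bond=-38.9507
(1,1): Delta=0.0379 Bond=2.7520
(2,0): Delta=0.0000 Bond=0.0000
(2,1): Delta=0.4007 Bond=-47.3251
(2,2): Delta=0.0000 Bond=9.2593
V0=7.6661

Since d<R<u, set p* = (R−d)/(u−d) = 0.8889; price each node as the discounted p*-expectation of its children.
Payoff layer (t=3): V(3,0)=0.0000, V(3,1)=0.0000, V(3,2)=10.0000, V(3,3)=10.0000
(2,0): S=115.9568. Δ = (V_up−V_dn)/(S_up−S_dn) = (0.0000−0.0000)/(127.5525−106.6803) = 0.0000. V = [p*·0.0000 + (1−p*)·0.0000]/1.08 = 0.0000. B = V − Δ·S = 0.0000.
(2,1): S=138.6440. Δ = (V_up−V_dn)/(S_up−S_dn) = (10.0000−0.0000)/(152.5084−127.5525) = 0.4007. V = [p*·10.0000 + (1−p*)·0.0000]/1.08 = 8.2305. B = V − Δ·S = -47.3251.
(2,2): S=165.7700. Δ = (V_up−V_dn)/(S_up−S_dn) = (10.0000−10.0000)/(182.3470−152.5084) = 0.0000. V = [p*·10.0000 + (1−p*)·10.0000]/1.08 = 9.2593. B = V − Δ·S = 9.2593.
(1,0): S=126.0400. Δ = (V_up−V_dn)/(S_up−S_dn) = (8.2305−0.0000)/(138.6440−115.9568) = 0.3628. V = [p*·8.2305 + (1−p*)·0.0000]/1.08 = 6.7740. B = V − Δ·S = -38.9507.
(1,1): S=150.7000. Δ = (V_up−V_dn)/(S_up−S_dn) = (9.2593−8.2305)/(165.7700−138.6440) = 0.0379. V = [p*·9.2593 + (1−p*)·8.2305]/1.08 = 8.4675. B = V − Δ·S = 2.7520.
(0,0): S=137.0000. Δ = (V_up−V_dn)/(S_up−S_dn) = (8.4675−6.7740)/(150.7000−126.0400) = 0.0687. V = [p*·8.4675 + (1−p*)·6.7740]/1.08 = 7.6661. B = V − Δ·S = -1.7423.
The time-0 hedge costs 7.6661, which is the no-arbitrage price.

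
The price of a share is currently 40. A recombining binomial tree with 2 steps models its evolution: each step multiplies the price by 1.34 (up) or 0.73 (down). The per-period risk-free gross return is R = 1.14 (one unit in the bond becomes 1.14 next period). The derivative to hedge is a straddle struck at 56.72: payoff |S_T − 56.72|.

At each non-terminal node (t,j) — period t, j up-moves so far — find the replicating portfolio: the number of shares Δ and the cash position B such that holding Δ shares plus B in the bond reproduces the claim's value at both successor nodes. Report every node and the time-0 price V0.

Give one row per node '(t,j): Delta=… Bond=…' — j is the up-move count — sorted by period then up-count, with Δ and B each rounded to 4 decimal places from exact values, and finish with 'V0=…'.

(0,0): Delta=-0.2701 Bond=24.9477
(1,0): Delta=-1.0000 Bond=49.7544
(1,1): Delta=-0.0761 Bond=18.0434
V0=14.1449

No-arbitrage ⇒ martingale measure with p* = (R−d)/(u−d) = 0.6721.
Payoff layer (t=2): V(2,0)=35.4040, V(2,1)=17.5920, V(2,2)=15.1040
(1,0): S=29.2000. Δ = (V_up−V_dn)/(S_up−S_dn) = (17.5920−35.4040)/(39.1280−21.3160) = -1.0000. V = [p*·17.5920 + (1−p*)·35.4040]/1.14 = 20.5544. B = V − Δ·S = 49.7544.
(1,1): S=53.6000. Δ = (V_up−V_dn)/(S_up−S_dn) = (15.1040−17.5920)/(71.8240−39.1280) = -0.0761. V = [p*·15.1040 + (1−p*)·17.5920]/1.14 = 13.9647. B = V − Δ·S = 18.0434.
(0,0): S=40.0000. Δ = (V_up−V_dn)/(S_up−S_dn) = (13.9647−20.5544)/(53.6000−29.2000) = -0.2701. V = [p*·13.9647 + (1−p*)·20.5544]/1.14 = 14.1449. B = V − Δ·S = 24.9477.
Self-financing check: at every node Δ·S+B equals the discounted successor values.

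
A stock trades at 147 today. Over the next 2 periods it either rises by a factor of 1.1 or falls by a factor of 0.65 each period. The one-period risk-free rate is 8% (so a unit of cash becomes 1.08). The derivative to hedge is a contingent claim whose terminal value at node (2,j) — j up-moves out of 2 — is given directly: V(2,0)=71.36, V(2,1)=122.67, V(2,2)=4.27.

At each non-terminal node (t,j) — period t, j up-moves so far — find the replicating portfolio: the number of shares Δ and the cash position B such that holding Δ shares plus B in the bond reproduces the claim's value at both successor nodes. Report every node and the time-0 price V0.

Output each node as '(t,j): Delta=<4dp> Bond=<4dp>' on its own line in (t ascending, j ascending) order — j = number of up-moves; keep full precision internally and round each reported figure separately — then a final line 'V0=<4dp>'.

The replicating-portfolio and risk-neutral prices coincide; use p* = (1.08−0.65)/(1.1−0.65) = 0.9556 for the latter.
Terminal values V(2,·): V(2,0)=71.3600, V(2,1)=122.6700, V(2,2)=4.2700
(1,0): S=95.5500. Δ = (V_up−V_dn)/(S_up−S_dn) = (122.6700−71.3600)/(105.1050−62.1075) = 1.1933. V = [p*·122.6700 + (1−p*)·71.3600]/1.08 = 111.4718. B = V − Δ·S = -2.5504.
(1,1): S=161.7000. Δ = (V_up−V_dn)/(S_up−S_dn) = (4.2700−122.6700)/(177.8700−105.1050) = -1.6272. V = [p*·4.2700 + (1−p*)·122.6700]/1.08 = 8.8261. B = V − Δ·S = 271.9372.
(0,0): S=147.0000. Δ = (V_up−V_dn)/(S_up−S_dn) = (8.8261−111.4718)/(161.7000−95.5500) = -1.5517. V = [p*·8.8261 + (1−p*)·111.4718]/1.08 = 12.3964. B = V − Δ·S = 240.4980.
Each (Δ,B) replicates both successor values, so the strategy is self-financing and V0 is arbitrage-free.

(0,0): Delta=-1.5517 Bond=240.4980
(1,0): Delta=1.1933 Bond=-2.5504
(1,1): Delta=-1.6272 Bond=271.9372
V0=12.3964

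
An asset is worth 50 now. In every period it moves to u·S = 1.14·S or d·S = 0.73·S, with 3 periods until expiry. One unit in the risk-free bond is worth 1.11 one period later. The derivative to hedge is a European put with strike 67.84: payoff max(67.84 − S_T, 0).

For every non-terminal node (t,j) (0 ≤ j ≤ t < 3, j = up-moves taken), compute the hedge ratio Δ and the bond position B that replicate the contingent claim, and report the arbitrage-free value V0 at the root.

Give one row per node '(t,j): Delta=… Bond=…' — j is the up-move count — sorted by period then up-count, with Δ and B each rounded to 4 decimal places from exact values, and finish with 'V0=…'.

(0,0): Delta=-0.7879 Bond=42.6288
(1,0): Delta=-1.0000 Bond=55.0605
(1,1): Delta=-0.7772 Bond=46.7067
(2,0): Delta=-1.0000 Bond=61.1171
(2,1): Delta=-1.0000 Bond=61.1171
(2,2): Delta=-0.7659 Bond=51.1124
V0=3.2350

The replicating-portfolio and risk-neutral prices coincide; use p* = (1.11−0.73)/(1.14−0.73) = 0.9268 for the latter.
Terminal payoffs: V(3,0)=48.3892, V(3,1)=37.4647, V(3,2)=20.4046, V(3,3)=0.0000
  t=2,j=0: stock 26.6450 → up 30.3753 (V=37.4647), down 19.4508 (V=48.3892). Price 34.4721; hedge Δ=-1.0000, bond B=61.1171.
  t=2,j=1: stock 41.6100 → up 47.4354 (V=20.4046), down 30.3753 (V=37.4647). Price 19.5071; hedge Δ=-1.0000, bond B=61.1171.
  t=2,j=2: stock 64.9800 → up 74.0772 (V=0.0000), down 47.4354 (V=20.4046). Price 1.3451; hedge Δ=-0.7659, bond B=51.1124.
  t=1,j=0: stock 36.5000 → up 41.6100 (V=19.5071), down 26.6450 (V=34.4721). Price 18.5605; hedge Δ=-1.0000, bond B=55.0605.
  t=1,j=1: stock 57.0000 → up 64.9800 (V=1.3451), down 41.6100 (V=19.5071). Price 2.4090; hedge Δ=-0.7772, bond B=46.7067.
  t=0,j=0: stock 50.0000 → up 57.0000 (V=2.4090), down 36.5000 (V=18.5605). Price 3.2350; hedge Δ=-0.7879, bond B=42.6288.
Self-financing check: at every node Δ·S+B equals the discounted successor values.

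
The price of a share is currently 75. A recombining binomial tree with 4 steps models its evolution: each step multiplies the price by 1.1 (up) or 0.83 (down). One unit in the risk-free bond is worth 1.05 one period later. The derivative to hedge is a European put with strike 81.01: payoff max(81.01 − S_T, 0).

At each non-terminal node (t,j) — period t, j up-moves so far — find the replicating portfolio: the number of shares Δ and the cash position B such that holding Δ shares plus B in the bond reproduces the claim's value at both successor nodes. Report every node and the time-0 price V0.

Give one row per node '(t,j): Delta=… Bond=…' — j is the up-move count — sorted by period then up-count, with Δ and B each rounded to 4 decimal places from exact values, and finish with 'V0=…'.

(0,0): Delta=-0.3490 Bond=28.8719
(1,0): Delta=-0.9339 Bond=66.7271
(1,1): Delta=-0.2487 Bond=22.0401
(2,0): Delta=-1.0000 Bond=73.4785
(2,1): Delta=-0.9226 Bond=69.2873
(2,2): Delta=-0.1331 Bond=12.6546
(3,0): Delta=-1.0000 Bond=77.1524
(3,1): Delta=-1.0000 Bond=77.1524
(3,2): Delta=-0.9093 Bond=71.7515
(3,3): Delta=0.0000 Bond=0.0000
V0=2.6985

No-arbitrage ⇒ martingale measure with p* = (R−d)/(u−d) = 0.8148.
Payoff layer (t=4): V(4,0)=45.4163, V(4,1)=33.8376, V(4,2)=18.4923, V(4,3)=0.0000, V(4,4)=0.0000
Node (3,0) S=42.8840: V=(p*·33.8376+(1−p*)·45.4163)/1.05=34.2684; Δ=(33.8376−45.4163)/(47.1724−35.5937)=-1.0000; B=V−Δ·S=77.1524
Node (3,1) S=56.8342: V=(p*·18.4923+(1−p*)·33.8376)/1.05=20.3181; Δ=(18.4923−33.8376)/(62.5177−47.1724)=-1.0000; B=V−Δ·S=77.1524
Node (3,2) S=75.3225: V=(p*·0.0000+(1−p*)·18.4923)/1.05=3.2614; Δ=(0.0000−18.4923)/(82.8548−62.5177)=-0.9093; B=V−Δ·S=71.7515
Node (3,3) S=99.8250: V=(p*·0.0000+(1−p*)·0.0000)/1.05=0.0000; Δ=(0.0000−0.0000)/(109.8075−82.8548)=0.0000; B=V−Δ·S=0.0000
Node (2,0) S=51.6675: V=(p*·20.3181+(1−p*)·34.2684)/1.05=21.8110; Δ=(20.3181−34.2684)/(56.8343−42.8840)=-1.0000; B=V−Δ·S=73.4785
Node (2,1) S=68.4750: V=(p*·3.2614+(1−p*)·20.3181)/1.05=6.1144; Δ=(3.2614−20.3181)/(75.3225−56.8342)=-0.9226; B=V−Δ·S=69.2873
Node (2,2) S=90.7500: V=(p*·0.0000+(1−p*)·3.2614)/1.05=0.5752; Δ=(0.0000−3.2614)/(99.8250−75.3225)=-0.1331; B=V−Δ·S=12.6546
Node (1,0) S=62.2500: V=(p*·6.1144+(1−p*)·21.8110)/1.05=8.5916; Δ=(6.1144−21.8110)/(68.4750−51.6675)=-0.9339; B=V−Δ·S=66.7271
Node (1,1) S=82.5000: V=(p*·0.5752+(1−p*)·6.1144)/1.05=1.5247; Δ=(0.5752−6.1144)/(90.7500−68.4750)=-0.2487; B=V−Δ·S=22.0401
Node (0,0) S=75.0000: V=(p*·1.5247+(1−p*)·8.5916)/1.05=2.6985; Δ=(1.5247−8.5916)/(82.5000−62.2500)=-0.3490; B=V−Δ·S=28.8719
The time-0 hedge costs 2.6985, which is the no-arbitrage price.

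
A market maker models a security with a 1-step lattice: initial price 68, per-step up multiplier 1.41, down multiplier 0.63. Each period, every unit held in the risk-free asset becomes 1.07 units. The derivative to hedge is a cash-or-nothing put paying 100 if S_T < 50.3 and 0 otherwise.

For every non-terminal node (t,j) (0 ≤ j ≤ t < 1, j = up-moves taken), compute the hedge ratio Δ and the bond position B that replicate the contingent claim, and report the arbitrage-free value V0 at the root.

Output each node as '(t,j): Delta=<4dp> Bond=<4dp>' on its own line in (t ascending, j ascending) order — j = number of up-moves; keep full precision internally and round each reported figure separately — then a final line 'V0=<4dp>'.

(0,0): Delta=-1.8854 Bond=168.9432
V0=40.7381

Since d<R<u, set p* = (R−d)/(u−d) = 0.5641; price each node as the discounted p*-expectation of its children.
Terminal payoffs: V(1,0)=100.0000, V(1,1)=0.0000
(0,0): S=68.0000. Δ = (V_up−V_dn)/(S_up−S_dn) = (0.0000−100.0000)/(95.8800−42.8400) = -1.8854. V = [p*·0.0000 + (1−p*)·100.0000]/1.07 = 40.7381. B = V − Δ·S = 168.9432.
Each (Δ,B) replicates both successor values, so the strategy is self-financing and V0 is arbitrage-free.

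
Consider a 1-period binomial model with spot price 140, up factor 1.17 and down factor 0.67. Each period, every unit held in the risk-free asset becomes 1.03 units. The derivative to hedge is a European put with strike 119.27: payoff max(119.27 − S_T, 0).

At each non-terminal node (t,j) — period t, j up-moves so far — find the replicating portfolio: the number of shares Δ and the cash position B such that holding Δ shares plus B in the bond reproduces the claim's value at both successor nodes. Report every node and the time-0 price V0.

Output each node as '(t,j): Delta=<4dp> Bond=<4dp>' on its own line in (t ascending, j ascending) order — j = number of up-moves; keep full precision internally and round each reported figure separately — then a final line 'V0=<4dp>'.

Risk-neutral probability p* = (R−d)/(u−d) = (1.03−0.67)/(1.17−0.67) = 0.7200.
Payoff layer (t=1): V(1,0)=25.4700, V(1,1)=0.0000
Node (0,0) S=140.0000: V=(p*·0.0000+(1−p*)·25.4700)/1.03=6.9239; Δ=(0.0000−25.4700)/(163.8000−93.8000)=-0.3639; B=V−Δ·S=57.8639
Check: Δ(0,0)·S0 + B(0,0) = 6.9239 = V0.

(0,0): Delta=-0.3639 Bond=57.8639
V0=6.9239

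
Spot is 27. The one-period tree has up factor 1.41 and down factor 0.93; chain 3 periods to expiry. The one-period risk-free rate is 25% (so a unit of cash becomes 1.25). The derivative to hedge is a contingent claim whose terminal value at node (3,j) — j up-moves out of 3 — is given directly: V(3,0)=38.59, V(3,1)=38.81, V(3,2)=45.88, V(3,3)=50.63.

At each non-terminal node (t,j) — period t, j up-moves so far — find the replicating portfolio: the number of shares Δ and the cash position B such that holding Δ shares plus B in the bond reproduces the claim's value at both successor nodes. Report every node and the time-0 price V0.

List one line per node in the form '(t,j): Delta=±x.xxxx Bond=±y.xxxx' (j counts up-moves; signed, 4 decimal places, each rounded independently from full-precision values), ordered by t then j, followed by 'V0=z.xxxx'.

(0,0): Delta=0.2606 Bond=16.2315
(1,0): Delta=0.3177 Bond=18.8560
(1,1): Delta=0.2418 Bond=21.0060
(2,0): Delta=0.0196 Bond=30.5310
(2,1): Delta=0.4160 Bond=20.0895
(2,2): Delta=0.1844 Bond=29.3415
V0=23.2685

No-arbitrage ⇒ martingale measure with p* = (R−d)/(u−d) = 0.6667.
At expiry t=3: V(3,0)=38.5900, V(3,1)=38.8100, V(3,2)=45.8800, V(3,3)=50.6300
Node (2,0) S=23.3523: V=(p*·38.8100+(1−p*)·38.5900)/1.25=30.9893; Δ=(38.8100−38.5900)/(32.9267−21.7176)=0.0196; B=V−Δ·S=30.5310
Node (2,1) S=35.4051: V=(p*·45.8800+(1−p*)·38.8100)/1.25=34.8187; Δ=(45.8800−38.8100)/(49.9212−32.9267)=0.4160; B=V−Δ·S=20.0895
Node (2,2) S=53.6787: V=(p*·50.6300+(1−p*)·45.8800)/1.25=39.2373; Δ=(50.6300−45.8800)/(75.6870−49.9212)=0.1844; B=V−Δ·S=29.3415
Node (1,0) S=25.1100: V=(p*·34.8187+(1−p*)·30.9893)/1.25=26.8338; Δ=(34.8187−30.9893)/(35.4051−23.3523)=0.3177; B=V−Δ·S=18.8560
Node (1,1) S=38.0700: V=(p*·39.2373+(1−p*)·34.8187)/1.25=30.2116; Δ=(39.2373−34.8187)/(53.6787−35.4051)=0.2418; B=V−Δ·S=21.0060
Node (0,0) S=27.0000: V=(p*·30.2116+(1−p*)·26.8338)/1.25=23.2685; Δ=(30.2116−26.8338)/(38.0700−25.1100)=0.2606; B=V−Δ·S=16.2315
Each (Δ,B) replicates both successor values, so the strategy is self-financing and V0 is arbitrage-free.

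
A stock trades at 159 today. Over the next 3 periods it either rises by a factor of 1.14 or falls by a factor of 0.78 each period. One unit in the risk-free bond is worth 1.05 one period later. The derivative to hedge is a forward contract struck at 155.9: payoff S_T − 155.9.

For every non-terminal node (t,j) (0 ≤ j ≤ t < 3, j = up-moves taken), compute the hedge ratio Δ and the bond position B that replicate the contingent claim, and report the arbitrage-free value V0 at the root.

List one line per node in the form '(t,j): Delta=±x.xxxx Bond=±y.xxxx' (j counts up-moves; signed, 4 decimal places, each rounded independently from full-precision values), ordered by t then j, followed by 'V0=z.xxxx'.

Risk-neutral probability p* = (R−d)/(u−d) = (1.05−0.78)/(1.14−0.78) = 0.7500.
Terminal values V(3,·): V(3,0)=-80.4462, V(3,1)=-45.6214, V(3,2)=5.2764, V(3,3)=79.6655
  t=2,j=0: stock 96.7356 → up 110.2786 (V=-45.6214), down 75.4538 (V=-80.4462). Price -51.7406; hedge Δ=1.0000, bond B=-148.4762.
  t=2,j=1: stock 141.3828 → up 161.1764 (V=5.2764), down 110.2786 (V=-45.6214). Price -7.0934; hedge Δ=1.0000, bond B=-148.4762.
  t=2,j=2: stock 206.6364 → up 235.5655 (V=79.6655), down 161.1764 (V=5.2764). Price 58.1602; hedge Δ=1.0000, bond B=-148.4762.
  t=1,j=0: stock 124.0200 → up 141.3828 (V=-7.0934), down 96.7356 (V=-51.7406). Price -17.3859; hedge Δ=1.0000, bond B=-141.4059.
  t=1,j=1: stock 181.2600 → up 206.6364 (V=58.1602), down 141.3828 (V=-7.0934). Price 39.8541; hedge Δ=1.0000, bond B=-141.4059.
  t=0,j=0: stock 159.0000 → up 181.2600 (V=39.8541), down 124.0200 (V=-17.3859). Price 24.3277; hedge Δ=1.0000, bond B=-134.6723.
Root portfolio cost Δ·159+B reproduces V0=24.3277.

(0,0): Delta=1.0000 Bond=-134.6723
(1,0): Delta=1.0000 Bond=-141.4059
(1,1): Delta=1.0000 Bond=-141.4059
(2,0): Delta=1.0000 Bond=-148.4762
(2,1): Delta=1.0000 Bond=-148.4762
(2,2): Delta=1.0000 Bond=-148.4762
V0=24.3277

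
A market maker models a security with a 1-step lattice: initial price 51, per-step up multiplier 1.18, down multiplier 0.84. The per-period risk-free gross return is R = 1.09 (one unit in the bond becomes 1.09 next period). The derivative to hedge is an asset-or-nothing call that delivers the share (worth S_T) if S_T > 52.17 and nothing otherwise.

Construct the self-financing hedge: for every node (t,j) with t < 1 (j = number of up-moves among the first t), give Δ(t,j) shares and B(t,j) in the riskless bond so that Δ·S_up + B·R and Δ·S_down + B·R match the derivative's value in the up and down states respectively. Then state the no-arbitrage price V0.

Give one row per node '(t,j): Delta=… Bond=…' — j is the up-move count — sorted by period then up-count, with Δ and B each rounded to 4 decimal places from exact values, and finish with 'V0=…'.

(0,0): Delta=3.4706 Bond=-136.4037
V0=40.5963

No-arbitrage ⇒ martingale measure with p* = (R−d)/(u−d) = 0.7353.
Terminal payoffs: V(1,0)=0.0000, V(1,1)=60.1800
(0,0): S=51.0000. Δ = (V_up−V_dn)/(S_up−S_dn) = (60.1800−0.0000)/(60.1800−42.8400) = 3.4706. V = [p*·60.1800 + (1−p*)·0.0000]/1.09 = 40.5963. B = V − Δ·S = -136.4037.
The time-0 hedge costs 40.5963, which is the no-arbitrage price.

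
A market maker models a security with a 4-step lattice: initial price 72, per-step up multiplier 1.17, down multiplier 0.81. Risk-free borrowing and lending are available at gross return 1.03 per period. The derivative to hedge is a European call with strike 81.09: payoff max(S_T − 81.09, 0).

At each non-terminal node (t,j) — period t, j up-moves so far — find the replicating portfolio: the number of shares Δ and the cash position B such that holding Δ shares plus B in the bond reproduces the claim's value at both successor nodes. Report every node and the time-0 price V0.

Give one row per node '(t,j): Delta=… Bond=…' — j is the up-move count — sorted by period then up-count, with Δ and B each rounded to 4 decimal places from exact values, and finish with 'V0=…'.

Risk-neutral probability p* = (R−d)/(u−d) = (1.03−0.81)/(1.17−0.81) = 0.6111.
Terminal values V(4,·): V(4,0)=0.0000, V(4,1)=0.0000, V(4,2)=0.0000, V(4,3)=12.3161, V(4,4)=53.8299
Node (3,0) S=38.2638: V=(p*·0.0000+(1−p*)·0.0000)/1.03=0.0000; Δ=(0.0000−0.0000)/(44.7686−30.9936)=0.0000; B=V−Δ·S=0.0000
Node (3,1) S=55.2699: V=(p*·0.0000+(1−p*)·0.0000)/1.03=0.0000; Δ=(0.0000−0.0000)/(64.6657−44.7686)=0.0000; B=V−Δ·S=0.0000
Node (3,2) S=79.8342: V=(p*·12.3161+(1−p*)·0.0000)/1.03=7.3073; Δ=(12.3161−0.0000)/(93.4061−64.6657)=0.4285; B=V−Δ·S=-26.9040
Node (3,3) S=115.3161: V=(p*·53.8299+(1−p*)·12.3161)/1.03=36.5880; Δ=(53.8299−12.3161)/(134.9199−93.4061)=1.0000; B=V−Δ·S=-78.7282
Node (2,0) S=47.2392: V=(p*·0.0000+(1−p*)·0.0000)/1.03=0.0000; Δ=(0.0000−0.0000)/(55.2699−38.2638)=0.0000; B=V−Δ·S=0.0000
Node (2,1) S=68.2344: V=(p*·7.3073+(1−p*)·0.0000)/1.03=4.3355; Δ=(7.3073−0.0000)/(79.8342−55.2699)=0.2975; B=V−Δ·S=-15.9625
Node (2,2) S=98.5608: V=(p*·36.5880+(1−p*)·7.3073)/1.03=24.4670; Δ=(36.5880−7.3073)/(115.3161−79.8342)=0.8252; B=V−Δ·S=-56.8683
Node (1,0) S=58.3200: V=(p*·4.3355+(1−p*)·0.0000)/1.03=2.5723; Δ=(4.3355−0.0000)/(68.2344−47.2392)=0.2065; B=V−Δ·S=-9.4707
Node (1,1) S=84.2400: V=(p*·24.4670+(1−p*)·4.3355)/1.03=16.1535; Δ=(24.4670−4.3355)/(98.5608−68.2344)=0.6638; B=V−Δ·S=-39.7674
Node (0,0) S=72.0000: V=(p*·16.1535+(1−p*)·2.5723)/1.03=10.5553; Δ=(16.1535−2.5723)/(84.2400−58.3200)=0.5240; B=V−Δ·S=-27.1703
Self-financing check: at every node Δ·S+B equals the discounted successor values.

(0,0): Delta=0.5240 Bond=-27.1703
(1,0): Delta=0.2065 Bond=-9.4707
(1,1): Delta=0.6638 Bond=-39.7674
(2,0): Delta=0.0000 Bond=0.0000
(2,1): Delta=0.2975 Bond=-15.9625
(2,2): Delta=0.8252 Bond=-56.8683
(3,0): Delta=0.0000 Bond=0.0000
(3,1): Delta=0.0000 Bond=0.0000
(3,2): Delta=0.4285 Bond=-26.9040
(3,3): Delta=1.0000 Bond=-78.7282
V0=10.5553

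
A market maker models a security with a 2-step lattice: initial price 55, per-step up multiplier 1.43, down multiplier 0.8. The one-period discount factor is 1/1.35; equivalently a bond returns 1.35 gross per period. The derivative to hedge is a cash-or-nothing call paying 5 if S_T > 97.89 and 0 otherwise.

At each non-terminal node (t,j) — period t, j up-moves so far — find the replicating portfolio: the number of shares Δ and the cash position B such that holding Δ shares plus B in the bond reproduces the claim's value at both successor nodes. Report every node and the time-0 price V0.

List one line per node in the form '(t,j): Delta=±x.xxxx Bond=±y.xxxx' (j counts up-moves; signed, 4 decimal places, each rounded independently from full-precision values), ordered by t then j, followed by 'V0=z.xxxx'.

(0,0): Delta=0.0933 Bond=-3.0414
(1,0): Delta=0.0000 Bond=0.0000
(1,1): Delta=0.1009 Bond=-4.7031
V0=2.0910

Risk-neutral probability p* = (R−d)/(u−d) = (1.35−0.8)/(1.43−0.8) = 0.8730.
Terminal payoffs: V(2,0)=0.0000, V(2,1)=0.0000, V(2,2)=5.0000
(1,0): S=44.0000. Δ = (V_up−V_dn)/(S_up−S_dn) = (0.0000−0.0000)/(62.9200−35.2000) = 0.0000. V = [p*·0.0000 + (1−p*)·0.0000]/1.35 = 0.0000. B = V − Δ·S = 0.0000.
(1,1): S=78.6500. Δ = (V_up−V_dn)/(S_up−S_dn) = (5.0000−0.0000)/(112.4695−62.9200) = 0.1009. V = [p*·5.0000 + (1−p*)·0.0000]/1.35 = 3.2334. B = V − Δ·S = -4.7031.
(0,0): S=55.0000. Δ = (V_up−V_dn)/(S_up−S_dn) = (3.2334−0.0000)/(78.6500−44.0000) = 0.0933. V = [p*·3.2334 + (1−p*)·0.0000]/1.35 = 2.0910. B = V − Δ·S = -3.0414.
Self-financing check: at every node Δ·S+B equals the discounted successor values.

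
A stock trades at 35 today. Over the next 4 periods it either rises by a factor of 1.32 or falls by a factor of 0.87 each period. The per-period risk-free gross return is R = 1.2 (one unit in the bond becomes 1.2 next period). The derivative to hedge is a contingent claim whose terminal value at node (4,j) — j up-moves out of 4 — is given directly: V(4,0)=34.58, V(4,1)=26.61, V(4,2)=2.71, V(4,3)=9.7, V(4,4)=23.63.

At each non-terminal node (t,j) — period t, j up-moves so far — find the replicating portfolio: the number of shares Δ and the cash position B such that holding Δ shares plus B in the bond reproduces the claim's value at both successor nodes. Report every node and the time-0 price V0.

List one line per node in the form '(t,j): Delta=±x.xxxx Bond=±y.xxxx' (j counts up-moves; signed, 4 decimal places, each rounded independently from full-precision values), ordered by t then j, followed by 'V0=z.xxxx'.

No-arbitrage ⇒ martingale measure with p* = (R−d)/(u−d) = 0.7333.
Payoff layer (t=4): V(4,0)=34.5800, V(4,1)=26.6100, V(4,2)=2.7100, V(4,3)=9.7000, V(4,4)=23.6300
Node (3,0) S=23.0476: V=(p*·26.6100+(1−p*)·34.5800)/1.2=23.9461; Δ=(26.6100−34.5800)/(30.4228−20.0514)=-0.7685; B=V−Δ·S=41.6572
Node (3,1) S=34.9688: V=(p*·2.7100+(1−p*)·26.6100)/1.2=7.5694; Δ=(2.7100−26.6100)/(46.1588−30.4228)=-1.5188; B=V−Δ·S=60.6806
Node (3,2) S=53.0561: V=(p*·9.7000+(1−p*)·2.7100)/1.2=6.5300; Δ=(9.7000−2.7100)/(70.0340−46.1588)=0.2928; B=V−Δ·S=-9.0033
Node (3,3) S=80.4989: V=(p*·23.6300+(1−p*)·9.7000)/1.2=16.5961; Δ=(23.6300−9.7000)/(106.2585−70.0340)=0.3845; B=V−Δ·S=-14.3594
Node (2,0) S=26.4915: V=(p*·7.5694+(1−p*)·23.9461)/1.2=9.9471; Δ=(7.5694−23.9461)/(34.9688−23.0476)=-1.3737; B=V−Δ·S=46.3397
Node (2,1) S=40.1940: V=(p*·6.5300+(1−p*)·7.5694)/1.2=5.6727; Δ=(6.5300−7.5694)/(53.0561−34.9688)=-0.0575; B=V−Δ·S=7.9825
Node (2,2) S=60.9840: V=(p*·16.5961+(1−p*)·6.5300)/1.2=11.5932; Δ=(16.5961−6.5300)/(80.4989−53.0561)=0.3668; B=V−Δ·S=-10.7760
Node (1,0) S=30.4500: V=(p*·5.6727+(1−p*)·9.9471)/1.2=5.6771; Δ=(5.6727−9.9471)/(40.1940−26.4915)=-0.3119; B=V−Δ·S=15.1759
Node (1,1) S=46.2000: V=(p*·11.5932+(1−p*)·5.6727)/1.2=8.3453; Δ=(11.5932−5.6727)/(60.9840−40.1940)=0.2848; B=V−Δ·S=-4.8114
Node (0,0) S=35.0000: V=(p*·8.3453+(1−p*)·5.6771)/1.2=6.3615; Δ=(8.3453−5.6771)/(46.2000−30.4500)=0.1694; B=V−Δ·S=0.4321
Self-financing check: at every node Δ·S+B equals the discounted successor values.

(0,0): Delta=0.1694 Bond=0.4321
(1,0): Delta=-0.3119 Bond=15.1759
(1,1): Delta=0.2848 Bond=-4.8114
(2,0): Delta=-1.3737 Bond=46.3397
(2,1): Delta=-0.0575 Bond=7.9825
(2,2): Delta=0.3668 Bond=-10.7760
(3,0): Delta=-0.7685 Bond=41.6572
(3,1): Delta=-1.5188 Bond=60.6806
(3,2): Delta=0.2928 Bond=-9.0033
(3,3): Delta=0.3845 Bond=-14.3594
V0=6.3615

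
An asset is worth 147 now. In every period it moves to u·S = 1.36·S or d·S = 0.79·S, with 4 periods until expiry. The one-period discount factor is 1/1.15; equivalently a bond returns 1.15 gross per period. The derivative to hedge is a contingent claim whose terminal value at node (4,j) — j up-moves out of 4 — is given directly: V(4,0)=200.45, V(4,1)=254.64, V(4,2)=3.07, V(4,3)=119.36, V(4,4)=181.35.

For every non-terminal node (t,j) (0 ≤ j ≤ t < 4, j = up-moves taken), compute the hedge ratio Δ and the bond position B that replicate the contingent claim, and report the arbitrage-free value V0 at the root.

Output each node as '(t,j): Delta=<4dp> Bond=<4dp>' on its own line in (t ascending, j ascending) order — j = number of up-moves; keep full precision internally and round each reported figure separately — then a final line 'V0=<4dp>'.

(0,0): Delta=0.0384 Bond=57.2597
(1,0): Delta=-0.7234 Bond=154.3260
(1,1): Delta=0.2966 Bond=14.2369
(2,0): Delta=-2.3101 Bond=323.0364
(2,1): Delta=-0.1858 Bond=92.5641
(2,2): Delta=0.4601 Bond=-28.0728
(3,0): Delta=1.3117 Bond=108.9953
(3,1): Delta=-3.5373 Bond=524.6150
(3,2): Delta=0.9498 Bond=-137.4816
(3,3): Delta=0.2941 Bond=29.0818
V0=62.9101

Risk-neutral probability p* = (R−d)/(u−d) = (1.15−0.79)/(1.36−0.79) = 0.6316.
Terminal values V(4,·): V(4,0)=200.4500, V(4,1)=254.6400, V(4,2)=3.0700, V(4,3)=119.3600, V(4,4)=181.3500
Node (3,0) S=72.4767: V=(p*·254.6400+(1−p*)·200.4500)/1.15=204.0654; Δ=(254.6400−200.4500)/(98.5684−57.2566)=1.3117; B=V−Δ·S=108.9953
Node (3,1) S=124.7701: V=(p*·3.0700+(1−p*)·254.6400)/1.15=83.2641; Δ=(3.0700−254.6400)/(169.6873−98.5684)=-3.5373; B=V−Δ·S=524.6150
Node (3,2) S=214.7940: V=(p*·119.3600+(1−p*)·3.0700)/1.15=66.5359; Δ=(119.3600−3.0700)/(292.1199−169.6873)=0.9498; B=V−Δ·S=-137.4816
Node (3,3) S=369.7720: V=(p*·181.3500+(1−p*)·119.3600)/1.15=137.8362; Δ=(181.3500−119.3600)/(502.8900−292.1199)=0.2941; B=V−Δ·S=29.0818
Node (2,0) S=91.7427: V=(p*·83.2641+(1−p*)·204.0654)/1.15=111.1042; Δ=(83.2641−204.0654)/(124.7701−72.4767)=-2.3101; B=V−Δ·S=323.0364
Node (2,1) S=157.9368: V=(p*·66.5359+(1−p*)·83.2641)/1.15=63.2165; Δ=(66.5359−83.2641)/(214.7940−124.7701)=-0.1858; B=V−Δ·S=92.5641
Node (2,2) S=271.8912: V=(p*·137.8362+(1−p*)·66.5359)/1.15=97.0153; Δ=(137.8362−66.5359)/(369.7720−214.7940)=0.4601; B=V−Δ·S=-28.0728
Node (1,0) S=116.1300: V=(p*·63.2165+(1−p*)·111.1042)/1.15=70.3124; Δ=(63.2165−111.1042)/(157.9368−91.7427)=-0.7234; B=V−Δ·S=154.3260
Node (1,1) S=199.9200: V=(p*·97.0153+(1−p*)·63.2165)/1.15=73.5332; Δ=(97.0153−63.2165)/(271.8912−157.9368)=0.2966; B=V−Δ·S=14.2369
Node (0,0) S=147.0000: V=(p*·73.5332+(1−p*)·70.3124)/1.15=62.9101; Δ=(73.5332−70.3124)/(199.9200−116.1300)=0.0384; B=V−Δ·S=57.2597
Self-financing check: at every node Δ·S+B equals the discounted successor values.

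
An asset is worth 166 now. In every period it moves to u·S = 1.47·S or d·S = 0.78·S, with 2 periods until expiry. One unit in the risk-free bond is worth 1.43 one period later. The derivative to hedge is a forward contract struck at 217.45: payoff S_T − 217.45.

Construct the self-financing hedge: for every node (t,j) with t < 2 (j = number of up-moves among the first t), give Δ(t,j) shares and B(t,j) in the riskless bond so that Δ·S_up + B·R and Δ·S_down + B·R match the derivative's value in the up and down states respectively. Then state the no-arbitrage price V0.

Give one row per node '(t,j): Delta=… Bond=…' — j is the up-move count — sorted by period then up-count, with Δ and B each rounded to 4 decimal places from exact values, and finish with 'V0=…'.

No-arbitrage ⇒ martingale measure with p* = (R−d)/(u−d) = 0.9420.
Terminal payoffs: V(2,0)=-116.4556, V(2,1)=-27.1144, V(2,2)=141.2594
  t=1,j=0: stock 129.4800 → up 190.3356 (V=-27.1144), down 100.9944 (V=-116.4556). Price -22.5829; hedge Δ=1.0000, bond B=-152.0629.
  t=1,j=1: stock 244.0200 → up 358.7094 (V=141.2594), down 190.3356 (V=-27.1144). Price 91.9571; hedge Δ=1.0000, bond B=-152.0629.
  t=0,j=0: stock 166.0000 → up 244.0200 (V=91.9571), down 129.4800 (V=-22.5829). Price 59.6623; hedge Δ=1.0000, bond B=-106.3377.
The time-0 hedge costs 59.6623, which is the no-arbitrage price.

(0,0): Delta=1.0000 Bond=-106.3377
(1,0): Delta=1.0000 Bond=-152.0629
(1,1): Delta=1.0000 Bond=-152.0629
V0=59.6623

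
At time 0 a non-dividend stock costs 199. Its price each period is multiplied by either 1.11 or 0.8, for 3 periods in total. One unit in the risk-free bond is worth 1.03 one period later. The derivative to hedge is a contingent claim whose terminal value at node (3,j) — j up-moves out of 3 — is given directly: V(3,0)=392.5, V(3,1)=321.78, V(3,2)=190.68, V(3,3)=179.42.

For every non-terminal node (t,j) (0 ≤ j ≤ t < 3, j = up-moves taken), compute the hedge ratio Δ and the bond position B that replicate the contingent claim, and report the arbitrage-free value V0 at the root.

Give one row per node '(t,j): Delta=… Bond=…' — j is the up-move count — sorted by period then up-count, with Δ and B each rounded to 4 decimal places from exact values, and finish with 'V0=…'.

(0,0): Delta=-0.9337 Bond=377.0644
(1,0): Delta=-2.2725 Bond=601.5095
(1,1): Delta=-0.5981 Bond=314.2431
(2,0): Delta=-1.7912 Bond=558.2556
(2,1): Delta=-2.3932 Bond=640.8763
(2,2): Delta=-0.1481 Bond=213.3379
V0=191.2492

Since d<R<u, set p* = (R−d)/(u−d) = 0.7419; price each node as the discounted p*-expectation of its children.
Terminal values V(3,·): V(3,0)=392.5000, V(3,1)=321.7800, V(3,2)=190.6800, V(3,3)=179.4200
Node (2,0) S=127.3600: V=(p*·321.7800+(1−p*)·392.5000)/1.03=330.1265; Δ=(321.7800−392.5000)/(141.3696−101.8880)=-1.7912; B=V−Δ·S=558.2556
Node (2,1) S=176.7120: V=(p*·190.6800+(1−p*)·321.7800)/1.03=217.9731; Δ=(190.6800−321.7800)/(196.1503−141.3696)=-2.3932; B=V−Δ·S=640.8763
Node (2,2) S=245.1879: V=(p*·179.4200+(1−p*)·190.6800)/1.03=177.0153; Δ=(179.4200−190.6800)/(272.1586−196.1503)=-0.1481; B=V−Δ·S=213.3379
Node (1,0) S=159.2000: V=(p*·217.9731+(1−p*)·330.1265)/1.03=239.7242; Δ=(217.9731−330.1265)/(176.7120−127.3600)=-2.2725; B=V−Δ·S=601.5095
Node (1,1) S=220.8900: V=(p*·177.0153+(1−p*)·217.9731)/1.03=182.1214; Δ=(177.0153−217.9731)/(245.1879−176.7120)=-0.5981; B=V−Δ·S=314.2431
Node (0,0) S=199.0000: V=(p*·182.1214+(1−p*)·239.7242)/1.03=191.2492; Δ=(182.1214−239.7242)/(220.8900−159.2000)=-0.9337; B=V−Δ·S=377.0644
Check: Δ(0,0)·S0 + B(0,0) = 191.2492 = V0.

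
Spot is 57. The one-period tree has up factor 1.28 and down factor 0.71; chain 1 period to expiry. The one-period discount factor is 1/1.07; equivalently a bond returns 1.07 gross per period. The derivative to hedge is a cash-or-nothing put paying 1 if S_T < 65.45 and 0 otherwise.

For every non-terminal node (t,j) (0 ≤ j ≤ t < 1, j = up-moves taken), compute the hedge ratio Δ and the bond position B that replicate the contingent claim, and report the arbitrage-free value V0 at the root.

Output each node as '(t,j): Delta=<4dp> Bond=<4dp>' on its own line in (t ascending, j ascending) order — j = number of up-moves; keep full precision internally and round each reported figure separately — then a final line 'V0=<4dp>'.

(0,0): Delta=-0.0308 Bond=2.0987
V0=0.3443

No-arbitrage ⇒ martingale measure with p* = (R−d)/(u−d) = 0.6316.
Terminal values V(1,·): V(1,0)=1.0000, V(1,1)=0.0000
  t=0,j=0: stock 57.0000 → up 72.9600 (V=0.0000), down 40.4700 (V=1.0000). Price 0.3443; hedge Δ=-0.0308, bond B=2.0987.
Root portfolio cost Δ·57+B reproduces V0=0.3443.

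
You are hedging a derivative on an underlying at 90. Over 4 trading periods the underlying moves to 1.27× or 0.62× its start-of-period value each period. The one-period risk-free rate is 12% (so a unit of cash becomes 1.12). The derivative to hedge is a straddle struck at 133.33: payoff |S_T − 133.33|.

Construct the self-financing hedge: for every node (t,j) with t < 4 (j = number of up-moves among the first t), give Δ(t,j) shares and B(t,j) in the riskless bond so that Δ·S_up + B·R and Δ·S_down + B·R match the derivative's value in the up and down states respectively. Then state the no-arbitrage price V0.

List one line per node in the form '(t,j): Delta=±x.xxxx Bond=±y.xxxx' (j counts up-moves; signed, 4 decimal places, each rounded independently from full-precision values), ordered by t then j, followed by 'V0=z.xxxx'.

Under the risk-neutral measure, an up-move has probability p* = (R−d)/(u−d) = 0.7692 and values discount at R = 1.12.
Terminal values V(4,·): V(4,0)=120.0313, V(4,1)=106.0891, V(4,2)=77.5301, V(4,3)=19.0302, V(4,4)=100.8002
  t=3,j=0: stock 21.4495 → up 27.2409 (V=106.0891), down 13.2987 (V=120.0313). Price 97.5951; hedge Δ=-1.0000, bond B=119.0446.
  t=3,j=1: stock 43.9369 → up 55.7999 (V=77.5301), down 27.2409 (V=106.0891). Price 75.1077; hedge Δ=-1.0000, bond B=119.0446.
  t=3,j=2: stock 89.9998 → up 114.2998 (V=19.0302), down 55.7999 (V=77.5301). Price 29.0448; hedge Δ=-1.0000, bond B=119.0446.
  t=3,j=3: stock 184.3545 → up 234.1302 (V=100.8002), down 114.2998 (V=19.0302). Price 73.1520; hedge Δ=0.6824, bond B=-52.6480.
  t=2,j=0: stock 34.5960 → up 43.9369 (V=75.1077), down 21.4495 (V=97.5951). Price 71.6939; hedge Δ=-1.0000, bond B=106.2899.
  t=2,j=1: stock 70.8660 → up 89.9998 (V=29.0448), down 43.9369 (V=75.1077). Price 35.4239; hedge Δ=-1.0000, bond B=106.2899.
  t=2,j=2: stock 145.1610 → up 184.3545 (V=73.1520), down 89.9998 (V=29.0448). Price 56.2262; hedge Δ=0.4675, bond B=-11.6309.
  t=1,j=0: stock 55.8000 → up 70.8660 (V=35.4239), down 34.5960 (V=71.6939). Price 39.1017; hedge Δ=-1.0000, bond B=94.9017.
  t=1,j=1: stock 114.3000 → up 145.1610 (V=56.2262), down 70.8660 (V=35.4239). Price 45.9158; hedge Δ=0.2800, bond B=13.9121.
  t=0,j=0: stock 90.0000 → up 114.3000 (V=45.9158), down 55.8000 (V=39.1017). Price 39.5922; hedge Δ=0.1165, bond B=29.1090.
Check: Δ(0,0)·S0 + B(0,0) = 39.5922 = V0.

(0,0): Delta=0.1165 Bond=29.1090
(1,0): Delta=-1.0000 Bond=94.9017
(1,1): Delta=0.2800 Bond=13.9121
(2,0): Delta=-1.0000 Bond=106.2899
(2,1): Delta=-1.0000 Bond=106.2899
(2,2): Delta=0.4675 Bond=-11.6309
(3,0): Delta=-1.0000 Bond=119.0446
(3,1): Delta=-1.0000 Bond=119.0446
(3,2): Delta=-1.0000 Bond=119.0446
(3,3): Delta=0.6824 Bond=-52.6480
V0=39.5922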